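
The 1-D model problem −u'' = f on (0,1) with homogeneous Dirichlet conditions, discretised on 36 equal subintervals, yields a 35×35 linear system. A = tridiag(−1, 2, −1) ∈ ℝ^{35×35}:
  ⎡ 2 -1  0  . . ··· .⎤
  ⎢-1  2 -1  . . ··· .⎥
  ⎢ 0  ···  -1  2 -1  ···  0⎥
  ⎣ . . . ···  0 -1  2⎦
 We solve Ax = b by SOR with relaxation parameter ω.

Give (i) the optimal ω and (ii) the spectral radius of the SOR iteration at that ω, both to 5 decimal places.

With n=35, ρ(Jacobi) = cos(π/36) = 0.99619.
√(1−ρ_J²) = |sin(π/36)| = 0.087156
Then 2/(1+√(1−ρ_J²)) = 2/(1+0.087156); ω* = 2/1.087156 = 1.83966.
Hence ρ(B_{ω*}) = 1.83966 − 1 = 0.83966.

ω* = 1.83966, ρ_SOR = 0.83966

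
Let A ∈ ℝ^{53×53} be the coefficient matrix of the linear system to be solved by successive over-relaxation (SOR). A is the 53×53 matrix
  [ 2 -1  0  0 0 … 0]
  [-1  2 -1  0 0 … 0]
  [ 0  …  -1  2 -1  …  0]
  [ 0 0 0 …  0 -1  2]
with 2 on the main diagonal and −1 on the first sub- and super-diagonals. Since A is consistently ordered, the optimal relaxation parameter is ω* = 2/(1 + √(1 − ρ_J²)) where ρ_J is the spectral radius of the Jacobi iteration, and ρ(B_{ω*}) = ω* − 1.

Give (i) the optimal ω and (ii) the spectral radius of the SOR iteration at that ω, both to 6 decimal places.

ω* = 1.890100, ρ_SOR = 0.890100

n=53: λ(B_J) = 1 − λ(A)/2 = cos(kπ/54); k=1 gives ρ_J = 0.998308.
1 − cos²(π/54) = sin²(π/54) ⇒ √(1−ρ_J²) = sin(π/54) = 0.0581448.
[ω*] 2 ÷ (1 + 0.0581448) = 2 ÷ 1.0581448 = 1.890100.
At ω = 1.890100 every |λ(B_ω)| = ω−1, so ρ_SOR = 0.890100.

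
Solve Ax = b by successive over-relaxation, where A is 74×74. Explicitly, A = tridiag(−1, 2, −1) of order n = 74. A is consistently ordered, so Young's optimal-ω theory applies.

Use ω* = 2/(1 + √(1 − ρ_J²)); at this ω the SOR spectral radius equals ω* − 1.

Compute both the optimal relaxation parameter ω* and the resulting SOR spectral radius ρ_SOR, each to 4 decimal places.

ω* = 1.9196, ρ_SOR = 0.9196

ρ_J = max_k |cos(kπ/75)| = cos(π/75) = 0.9991
1 − cos²(π/75) = sin²(π/75) ⇒ √(1−ρ_J²) = sin(π/75) = 0.04188.
So ω* = 2/1.04188 = 1.9196 (Young).
and ρ(B_{ω*}) = 1.9196 − 1 = 0.9196.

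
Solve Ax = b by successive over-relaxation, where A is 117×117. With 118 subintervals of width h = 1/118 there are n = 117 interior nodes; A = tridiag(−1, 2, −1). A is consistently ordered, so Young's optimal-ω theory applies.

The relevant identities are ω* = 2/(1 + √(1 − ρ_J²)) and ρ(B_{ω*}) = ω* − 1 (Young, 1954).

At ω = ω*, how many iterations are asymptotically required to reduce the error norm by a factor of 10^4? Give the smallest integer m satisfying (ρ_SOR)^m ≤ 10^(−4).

m = 173

ρ_J = max_k |cos(kπ/118)| = cos(π/118) = 0.9996456
1 − cos²(π/118) = sin²(π/118) ⇒ √(1−ρ_J²) = sin(π/118) = 0.0266205.
Then 2/(1+√(1−ρ_J²)) = 2/(1+0.0266205); ω* = 2/1.0266205 = 1.9481396.
and ρ(B_{ω*}) = 1.9481396 − 1 = 0.9481396.
m ≥ 4·ln10 / (−ln 0.9481396) = 172.953; smallest integer m = 173.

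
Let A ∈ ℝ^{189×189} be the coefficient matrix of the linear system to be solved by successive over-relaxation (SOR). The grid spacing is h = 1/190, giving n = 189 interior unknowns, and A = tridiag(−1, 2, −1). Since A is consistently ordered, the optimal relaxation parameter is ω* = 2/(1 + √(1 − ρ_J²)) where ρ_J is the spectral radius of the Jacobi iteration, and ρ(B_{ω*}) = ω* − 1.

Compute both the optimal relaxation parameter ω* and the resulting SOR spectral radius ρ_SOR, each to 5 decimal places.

ω* = 1.96747, ρ_SOR = 0.96747

ρ_J = max_k |cos(kπ/190)| = cos(π/190) = 0.99986
√(1−ρ_J²) simplifies to sin(π/190) = 0.016534.
ω* = 2/(1 + 0.016534) = 2/1.016534 = 1.96747.
and ρ(B_{ω*}) = 1.96747 − 1 = 0.96747.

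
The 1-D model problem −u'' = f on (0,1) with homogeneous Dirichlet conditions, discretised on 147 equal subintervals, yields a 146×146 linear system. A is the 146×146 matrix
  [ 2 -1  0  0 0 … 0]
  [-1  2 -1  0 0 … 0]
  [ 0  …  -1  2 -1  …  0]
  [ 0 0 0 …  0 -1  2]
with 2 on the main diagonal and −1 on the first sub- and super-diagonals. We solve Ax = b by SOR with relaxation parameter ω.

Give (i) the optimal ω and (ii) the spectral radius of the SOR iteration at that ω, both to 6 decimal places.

spectrum of D⁻¹(L+U) = {cos(kπ/147) : 1≤k≤146}; ρ_J = cos(π/147) = 0.999772.
√(1−ρ_J²) simplifies to sin(π/147) = 0.0213698.
[ω*] 2 ÷ (1 + 0.0213698) = 2 ÷ 1.0213698 = 1.958155.
ρ(B_{ω*}) = ω*−1 = 0.958155

ω* = 1.958155, ρ_SOR = 0.958155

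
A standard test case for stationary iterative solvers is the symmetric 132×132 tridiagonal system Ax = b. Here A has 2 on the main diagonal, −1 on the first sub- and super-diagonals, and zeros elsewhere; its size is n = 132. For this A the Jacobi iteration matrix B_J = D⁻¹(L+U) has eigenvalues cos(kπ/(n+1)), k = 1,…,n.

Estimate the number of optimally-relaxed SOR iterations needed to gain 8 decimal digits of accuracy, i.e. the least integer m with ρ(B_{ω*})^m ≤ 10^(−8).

m = 390

B_J for the 132×132 system has eigenvalues cos(kπ/133); ρ_J = cos(π/133) = 0.9997210.
√(1 − cos²(π/133)) = sin(π/133) ≈ 0.0236188.
ω* = 2 / (1 + 0.0236188) = 2 / 1.0236188 ≈ 1.9538524.
ρ(B_{ω*}) = ω*−1 = 0.9538524
m ≥ 8·ln10 / (−ln 0.9538524) = 389.887; smallest integer m = 390.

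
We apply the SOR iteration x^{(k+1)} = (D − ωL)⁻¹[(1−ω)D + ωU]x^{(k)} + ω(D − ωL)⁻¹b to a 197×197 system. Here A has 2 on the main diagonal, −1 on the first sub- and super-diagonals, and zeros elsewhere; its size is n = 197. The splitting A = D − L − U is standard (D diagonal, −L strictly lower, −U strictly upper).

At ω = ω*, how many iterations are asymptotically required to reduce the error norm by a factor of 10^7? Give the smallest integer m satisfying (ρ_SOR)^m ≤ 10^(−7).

ρ_J = max_k |cos(kπ/198)| = cos(π/198) = 0.9998741
1 − cos²(π/198) = sin²(π/198) ⇒ √(1−ρ_J²) = sin(π/198) = 0.0158660.
ω* = 2/(1 + 0.0158660) = 2/1.0158660 = 1.9687636.
ρ_SOR = ω* − 1 = 1.9687636 − 1 = 0.9687636.
Need (0.9687636)^m ≤ 10^(−7): m ≥ 7·ln10/|ln 0.9687636| = 16.1181/0.0317347 = 507.901 ⇒ m = 508.

m = 508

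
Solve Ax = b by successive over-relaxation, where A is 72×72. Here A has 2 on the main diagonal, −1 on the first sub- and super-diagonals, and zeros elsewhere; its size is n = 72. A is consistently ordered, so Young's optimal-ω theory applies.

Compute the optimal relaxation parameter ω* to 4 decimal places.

With n=72, ρ(Jacobi) = cos(π/73) = 0.9991.
√(1−ρ_J²) simplifies to sin(π/73) = 0.04302.
ω* = 2 / (1 + 0.04302) = 2 / 1.04302 ≈ 1.9175.
ρ_SOR = ω* − 1 = 1.9175 − 1 = 0.9175.

ω* = 1.9175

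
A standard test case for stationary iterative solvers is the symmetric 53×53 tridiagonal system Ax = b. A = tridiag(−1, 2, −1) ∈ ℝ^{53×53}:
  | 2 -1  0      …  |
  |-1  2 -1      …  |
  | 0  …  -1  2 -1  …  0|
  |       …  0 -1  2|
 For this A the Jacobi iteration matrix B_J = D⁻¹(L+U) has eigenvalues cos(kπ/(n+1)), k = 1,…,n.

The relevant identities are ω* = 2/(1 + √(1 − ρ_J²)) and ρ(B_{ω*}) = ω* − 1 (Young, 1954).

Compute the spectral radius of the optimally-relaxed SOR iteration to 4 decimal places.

ρ_J = max_k |cos(kπ/54)| = cos(π/54) = 0.9983
1 − cos²(π/54) = sin²(π/54) ⇒ √(1−ρ_J²) = sin(π/54) = 0.05814.
Then 2/(1+√(1−ρ_J²)) = 2/(1+0.05814); ω* = 2/1.05814 = 1.8901.
and ρ(B_{ω*}) = 1.8901 − 1 = 0.8901.

ρ_SOR = 0.8901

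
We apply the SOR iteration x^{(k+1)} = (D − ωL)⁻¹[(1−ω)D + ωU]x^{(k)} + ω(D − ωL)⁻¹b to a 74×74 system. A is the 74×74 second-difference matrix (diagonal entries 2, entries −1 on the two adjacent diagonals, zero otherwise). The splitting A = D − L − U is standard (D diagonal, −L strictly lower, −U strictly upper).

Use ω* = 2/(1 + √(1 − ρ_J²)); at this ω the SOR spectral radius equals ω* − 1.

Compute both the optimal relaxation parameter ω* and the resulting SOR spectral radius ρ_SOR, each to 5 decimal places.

ω* = 1.91961, ρ_SOR = 0.91961

½·tridiag(1,0,1) at n=74: λ_k = cos(kπ/75); max |λ| at k=1 ⇒ ρ_J = cos(π/75) ≈ 0.99912.
√(1 − cos²(π/75)) = sin(π/75) ≈ 0.041876.
So ω* = 2/1.041876 = 1.91961 (Young).
and ρ(B_{ω*}) = 1.91961 − 1 = 0.91961.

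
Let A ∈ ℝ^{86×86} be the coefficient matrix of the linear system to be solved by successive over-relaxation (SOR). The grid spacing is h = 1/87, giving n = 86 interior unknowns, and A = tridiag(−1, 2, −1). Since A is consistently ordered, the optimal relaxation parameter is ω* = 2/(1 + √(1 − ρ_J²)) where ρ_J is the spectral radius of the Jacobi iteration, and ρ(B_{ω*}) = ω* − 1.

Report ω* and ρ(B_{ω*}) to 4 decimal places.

[ρ_J] n=86: ρ(B_J) = cos(π/(n+1)) = cos(π/87) = 0.9993.
√(1−ρ_J²) = |sin(π/87)| = 0.03610
ω* = 2/(1 + 0.03610) = 2/1.03610 = 1.9303.
At ω = 1.9303 every |λ(B_ω)| = ω−1, so ρ_SOR = 0.9303.

ω* = 1.9303, ρ_SOR = 0.9303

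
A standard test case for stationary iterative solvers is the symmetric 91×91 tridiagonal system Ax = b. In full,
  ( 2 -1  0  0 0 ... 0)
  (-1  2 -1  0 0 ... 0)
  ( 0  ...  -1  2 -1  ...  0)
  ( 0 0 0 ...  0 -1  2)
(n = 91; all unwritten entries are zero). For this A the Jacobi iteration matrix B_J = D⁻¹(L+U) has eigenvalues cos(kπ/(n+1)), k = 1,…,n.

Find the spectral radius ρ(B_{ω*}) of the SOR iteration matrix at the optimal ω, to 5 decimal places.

B_J for the 91×91 system has eigenvalues cos(kπ/92); ρ_J = cos(π/92) = 0.99942.
1 − cos²(π/92) = sin²(π/92) ⇒ √(1−ρ_J²) = sin(π/92) = 0.034141.
Then 2/(1+√(1−ρ_J²)) = 2/(1+0.034141); ω* = 2/1.034141 = 1.93397.
ρ(B_{ω*}) = ω*−1 = 0.93397

ρ_SOR = 0.93397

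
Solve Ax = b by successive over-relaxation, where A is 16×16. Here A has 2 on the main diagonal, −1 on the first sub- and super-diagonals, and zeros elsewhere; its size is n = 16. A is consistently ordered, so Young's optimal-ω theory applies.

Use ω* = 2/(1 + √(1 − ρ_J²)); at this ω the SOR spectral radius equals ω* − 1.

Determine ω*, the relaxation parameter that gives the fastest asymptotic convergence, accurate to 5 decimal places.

ω* = 1.68955

[ρ_J] n=16: ρ(B_J) = cos(π/(n+1)) = cos(π/17) = 0.98297.
√(1 − cos²(π/17)) = sin(π/17) ≈ 0.183750.
[ω*] 2 ÷ (1 + 0.183750) = 2 ÷ 1.183750 = 1.68955.
and ρ(B_{ω*}) = 1.68955 − 1 = 0.68955.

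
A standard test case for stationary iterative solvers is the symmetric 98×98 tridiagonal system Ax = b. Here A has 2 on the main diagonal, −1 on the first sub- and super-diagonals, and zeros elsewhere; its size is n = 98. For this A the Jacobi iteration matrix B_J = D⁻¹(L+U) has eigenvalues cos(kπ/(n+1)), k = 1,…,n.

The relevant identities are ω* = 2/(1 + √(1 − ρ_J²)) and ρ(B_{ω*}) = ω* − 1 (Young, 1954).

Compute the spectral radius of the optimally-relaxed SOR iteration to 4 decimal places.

½·tridiag(1,0,1) at n=98: λ_k = cos(kπ/99); max |λ| at k=1 ⇒ ρ_J = cos(π/99) ≈ 0.9995.
root = sin(π/99) = 0.03173  (since 1−cos² = sin²).
Young: ω* = 2/(1+√(1−ρ_J²)) = 2/(1+0.03173) = 2/1.03173 = 1.9385.
At ω = 1.9385 every |λ(B_ω)| = ω−1, so ρ_SOR = 0.9385.

ρ_SOR = 0.9385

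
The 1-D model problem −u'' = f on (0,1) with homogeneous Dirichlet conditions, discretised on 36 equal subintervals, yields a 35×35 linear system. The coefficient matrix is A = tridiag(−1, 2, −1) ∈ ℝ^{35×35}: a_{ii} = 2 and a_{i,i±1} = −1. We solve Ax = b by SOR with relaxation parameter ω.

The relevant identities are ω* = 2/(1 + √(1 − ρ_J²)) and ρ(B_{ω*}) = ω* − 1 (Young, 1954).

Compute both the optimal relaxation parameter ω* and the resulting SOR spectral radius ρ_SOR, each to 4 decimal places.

ω* = 1.8397, ρ_SOR = 0.8397

B_J for the 35×35 system has eigenvalues cos(kπ/36); ρ_J = cos(π/36) = 0.9962.
√(1 − cos²(π/36)) = sin(π/36) ≈ 0.08716.
ω* = 2 / (1 + 0.08716) = 2 / 1.08716 ≈ 1.8397.
Hence ρ(B_{ω*}) = 1.8397 − 1 = 0.8397.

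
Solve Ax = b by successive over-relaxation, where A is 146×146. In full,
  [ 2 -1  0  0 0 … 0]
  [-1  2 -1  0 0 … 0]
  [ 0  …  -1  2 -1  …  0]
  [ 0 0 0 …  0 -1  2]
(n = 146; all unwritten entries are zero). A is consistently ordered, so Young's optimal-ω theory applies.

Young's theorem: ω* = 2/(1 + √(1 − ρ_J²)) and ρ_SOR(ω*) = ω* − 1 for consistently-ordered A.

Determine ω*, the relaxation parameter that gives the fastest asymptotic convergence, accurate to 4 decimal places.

½·tridiag(1,0,1) at n=146: λ_k = cos(kπ/147); max |λ| at k=1 ⇒ ρ_J = cos(π/147) ≈ 0.9998.
√(1−ρ_J²) simplifies to sin(π/147) = 0.02137.
So ω* = 2/1.02137 = 1.9582 (Young).
and ρ(B_{ω*}) = 1.9582 − 1 = 0.9582.

ω* = 1.9582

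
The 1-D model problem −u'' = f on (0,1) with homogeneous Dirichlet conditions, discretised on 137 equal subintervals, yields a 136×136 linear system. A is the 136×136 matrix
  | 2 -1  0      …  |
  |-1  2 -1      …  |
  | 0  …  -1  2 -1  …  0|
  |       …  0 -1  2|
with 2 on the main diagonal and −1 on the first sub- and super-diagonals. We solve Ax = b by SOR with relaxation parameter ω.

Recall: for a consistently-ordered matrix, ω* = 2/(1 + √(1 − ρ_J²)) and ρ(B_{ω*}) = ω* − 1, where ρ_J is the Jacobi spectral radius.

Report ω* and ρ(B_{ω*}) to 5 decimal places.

ω* = 1.95517, ρ_SOR = 0.95517

n=136: λ(B_J) = 1 − λ(A)/2 = cos(kπ/137); k=1 gives ρ_J = 0.99974.
1 − cos²(π/137) = sin²(π/137) ⇒ √(1−ρ_J²) = sin(π/137) = 0.022929.
ω* = 2 / (1 + 0.022929) = 2 / 1.022929 ≈ 1.95517.
ρ_SOR = ω* − 1 = 1.95517 − 1 = 0.95517.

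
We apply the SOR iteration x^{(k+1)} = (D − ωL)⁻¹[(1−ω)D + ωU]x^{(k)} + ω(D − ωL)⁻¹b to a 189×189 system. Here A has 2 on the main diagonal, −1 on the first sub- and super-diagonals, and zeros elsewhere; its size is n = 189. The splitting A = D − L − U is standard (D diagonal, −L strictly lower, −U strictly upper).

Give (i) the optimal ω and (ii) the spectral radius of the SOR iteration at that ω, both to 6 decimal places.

[ρ_J] n=189: ρ(B_J) = cos(π/(n+1)) = cos(π/190) = 0.999863.
√(1 − cos²(π/190)) = sin(π/190) ≈ 0.0165339.
So ω* = 2/1.0165339 = 1.967470 (Young).
Hence ρ(B_{ω*}) = 1.967470 − 1 = 0.967470.

ω* = 1.967470, ρ_SOR = 0.967470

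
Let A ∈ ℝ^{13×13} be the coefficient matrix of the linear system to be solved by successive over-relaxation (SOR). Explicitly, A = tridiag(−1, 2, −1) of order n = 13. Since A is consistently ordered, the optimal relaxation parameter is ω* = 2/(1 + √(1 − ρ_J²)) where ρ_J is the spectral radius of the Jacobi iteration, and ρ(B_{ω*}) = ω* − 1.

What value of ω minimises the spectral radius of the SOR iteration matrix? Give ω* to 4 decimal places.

ω* = 1.6360

n=13: λ(B_J) = 1 − λ(A)/2 = cos(kπ/14); k=1 gives ρ_J = 0.9749.
√(1−ρ_J²) = |sin(π/14)| = 0.22252
ω* = 2 / (1 + 0.22252) = 2 / 1.22252 ≈ 1.6360.
At ω = 1.6360 every |λ(B_ω)| = ω−1, so ρ_SOR = 0.6360.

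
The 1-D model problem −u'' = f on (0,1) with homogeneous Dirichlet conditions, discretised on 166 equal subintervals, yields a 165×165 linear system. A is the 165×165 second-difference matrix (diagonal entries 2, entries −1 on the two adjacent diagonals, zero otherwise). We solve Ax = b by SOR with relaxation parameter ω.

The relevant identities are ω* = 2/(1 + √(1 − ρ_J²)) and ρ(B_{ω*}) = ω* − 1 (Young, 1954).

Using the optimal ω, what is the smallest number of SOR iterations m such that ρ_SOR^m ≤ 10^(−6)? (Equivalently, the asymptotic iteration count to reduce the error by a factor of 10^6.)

B_J for the 165×165 system has eigenvalues cos(kπ/166); ρ_J = cos(π/166) = 0.9998209.
√(1 − cos²(π/166)) = sin(π/166) ≈ 0.0189241.
ω* = 2 / (1 + 0.0189241) = 2 / 1.0189241 ≈ 1.9628547.
At ω = 1.9628547 every |λ(B_ω)| = ω−1, so ρ_SOR = 0.9628547.
ρ_SOR^m ≤ 10^(−6) ⇔ m ≥ 6·ln10/(−ln 0.9628547) = 13.8155/0.0378528 = 364.980; m = ⌈364.980⌉ = 365.

m = 365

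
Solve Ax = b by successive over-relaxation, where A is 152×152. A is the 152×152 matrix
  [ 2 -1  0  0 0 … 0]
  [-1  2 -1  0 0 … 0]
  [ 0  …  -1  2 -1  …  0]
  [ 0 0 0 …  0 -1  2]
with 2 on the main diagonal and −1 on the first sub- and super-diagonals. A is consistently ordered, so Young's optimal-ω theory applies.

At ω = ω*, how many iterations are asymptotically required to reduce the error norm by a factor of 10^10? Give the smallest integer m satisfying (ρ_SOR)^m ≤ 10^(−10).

[ρ_J] n=152: ρ(B_J) = cos(π/(n+1)) = cos(π/153) = 0.9997892.
√(1−ρ_J²) = |sin(π/153)| = 0.0205318
ω* = 2 / (1 + 0.0205318) = 2 / 1.0205318 ≈ 1.9597625.
ρ(B_{ω*}) = ω*−1 = 0.9597625
Need (0.9597625)^m ≤ 10^(−10): m ≥ 10·ln10/|ln 0.9597625| = 23.0259/0.0410694 = 560.658 ⇒ m = 561.

m = 561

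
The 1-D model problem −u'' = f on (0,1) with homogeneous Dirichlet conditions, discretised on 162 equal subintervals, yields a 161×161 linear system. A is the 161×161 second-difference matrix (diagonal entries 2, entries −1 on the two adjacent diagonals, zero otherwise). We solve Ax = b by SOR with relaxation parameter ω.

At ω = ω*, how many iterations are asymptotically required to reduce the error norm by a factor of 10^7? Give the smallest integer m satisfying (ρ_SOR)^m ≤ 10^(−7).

ρ_J = max_k |cos(kπ/162)| = cos(π/162) = 0.9998120
√(1−ρ_J²) = |sin(π/162)| = 0.0193913
ω* = 2/(1 + 0.0193913) = 2/1.0193913 = 1.9619551.
At ω = 1.9619551 every |λ(B_ω)| = ω−1, so ρ_SOR = 0.9619551.
ρ_SOR^m ≤ 10^(−7) ⇔ m ≥ 7·ln10/(−ln 0.9619551) = 16.1181/0.0387875 = 415.549; m = ⌈415.549⌉ = 416.

m = 416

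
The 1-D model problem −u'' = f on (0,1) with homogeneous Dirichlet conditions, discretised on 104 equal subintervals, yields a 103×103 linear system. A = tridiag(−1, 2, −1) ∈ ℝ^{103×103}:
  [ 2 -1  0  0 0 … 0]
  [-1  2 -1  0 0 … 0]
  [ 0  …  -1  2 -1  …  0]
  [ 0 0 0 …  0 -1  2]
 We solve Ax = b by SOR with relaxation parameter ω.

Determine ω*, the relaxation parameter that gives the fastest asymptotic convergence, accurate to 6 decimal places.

ρ_J = max_k |cos(kπ/104)| = cos(π/104) = 0.999544
1 − cos²(π/104) = sin²(π/104) ⇒ √(1−ρ_J²) = sin(π/104) = 0.0302030.
Young: ω* = 2/(1+√(1−ρ_J²)) = 2/(1+0.0302030) = 2/1.0302030 = 1.941365.
ρ_SOR = ω* − 1 = 1.941365 − 1 = 0.941365.

ω* = 1.941365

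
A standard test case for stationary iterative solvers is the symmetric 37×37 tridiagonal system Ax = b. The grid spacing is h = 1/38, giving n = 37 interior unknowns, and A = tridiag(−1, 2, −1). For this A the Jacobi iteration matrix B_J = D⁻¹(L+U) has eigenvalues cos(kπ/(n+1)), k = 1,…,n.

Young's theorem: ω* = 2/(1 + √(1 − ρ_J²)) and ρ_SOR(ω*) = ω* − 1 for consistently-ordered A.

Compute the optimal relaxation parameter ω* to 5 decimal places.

ω* = 1.84744

½·tridiag(1,0,1) at n=37: λ_k = cos(kπ/38); max |λ| at k=1 ⇒ ρ_J = cos(π/38) ≈ 0.99658.
√(1−ρ_J²) simplifies to sin(π/38) = 0.082579.
So ω* = 2/1.082579 = 1.84744 (Young).
and ρ(B_{ω*}) = 1.84744 − 1 = 0.84744.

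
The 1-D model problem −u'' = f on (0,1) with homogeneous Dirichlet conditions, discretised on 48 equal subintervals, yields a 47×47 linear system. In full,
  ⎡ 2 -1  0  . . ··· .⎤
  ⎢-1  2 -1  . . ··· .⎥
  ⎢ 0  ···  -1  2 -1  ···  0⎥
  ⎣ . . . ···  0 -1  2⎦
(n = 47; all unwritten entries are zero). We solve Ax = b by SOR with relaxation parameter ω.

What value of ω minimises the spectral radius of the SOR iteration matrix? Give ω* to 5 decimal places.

ω* = 1.87722

ρ_J = max_k |cos(kπ/48)| = cos(π/48) = 0.99786
√(1−ρ_J²) = |sin(π/48)| = 0.065403
ω* = 2/(1+0.065403) = 1.87722
Hence ρ(B_{ω*}) = 1.87722 − 1 = 0.87722.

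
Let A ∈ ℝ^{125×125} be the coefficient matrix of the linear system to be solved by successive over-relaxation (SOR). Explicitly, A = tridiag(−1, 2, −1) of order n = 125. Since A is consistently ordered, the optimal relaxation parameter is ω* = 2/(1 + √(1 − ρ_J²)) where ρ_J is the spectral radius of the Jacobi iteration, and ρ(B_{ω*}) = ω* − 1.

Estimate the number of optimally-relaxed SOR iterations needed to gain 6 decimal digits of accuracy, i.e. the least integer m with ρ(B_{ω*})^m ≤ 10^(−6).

m = 278

n=125: λ(B_J) = 1 − λ(A)/2 = cos(kπ/126); k=1 gives ρ_J = 0.9996892.
√(1−ρ_J²) simplifies to sin(π/126) = 0.0249307.
Young: ω* = 2/(1+√(1−ρ_J²)) = 2/(1+0.0249307) = 2/1.0249307 = 1.9513514.
Hence ρ(B_{ω*}) = 1.9513514 − 1 = 0.9513514.
ρ_SOR^m ≤ 10^(−6) ⇔ m ≥ 6·ln10/(−ln 0.9513514) = 13.8155/0.0498718 = 277.020; m = ⌈277.020⌉ = 278.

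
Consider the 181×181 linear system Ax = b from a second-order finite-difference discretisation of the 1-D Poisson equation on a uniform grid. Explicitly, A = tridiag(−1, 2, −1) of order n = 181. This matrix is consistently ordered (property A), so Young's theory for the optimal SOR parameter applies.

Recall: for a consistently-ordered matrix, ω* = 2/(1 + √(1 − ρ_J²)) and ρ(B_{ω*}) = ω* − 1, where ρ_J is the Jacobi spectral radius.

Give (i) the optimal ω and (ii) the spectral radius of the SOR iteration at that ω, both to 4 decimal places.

ω* = 1.9661, ρ_SOR = 0.9661

ρ_J = max_k |cos(kπ/182)| = cos(π/182) = 0.9999
√(1−ρ_J²) = |sin(π/182)| = 0.01726
So ω* = 2/1.01726 = 1.9661 (Young).
At ω = 1.9661 every |λ(B_ω)| = ω−1, so ρ_SOR = 0.9661.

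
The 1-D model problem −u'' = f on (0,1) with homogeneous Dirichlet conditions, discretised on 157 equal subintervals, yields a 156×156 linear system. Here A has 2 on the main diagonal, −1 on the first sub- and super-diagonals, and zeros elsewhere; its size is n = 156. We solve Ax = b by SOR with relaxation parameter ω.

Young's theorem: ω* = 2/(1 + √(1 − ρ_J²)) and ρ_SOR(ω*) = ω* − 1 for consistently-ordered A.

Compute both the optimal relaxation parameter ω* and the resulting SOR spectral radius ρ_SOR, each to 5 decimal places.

spectrum of D⁻¹(L+U) = {cos(kπ/157) : 1≤k≤156}; ρ_J = cos(π/157) = 0.99980.
root = sin(π/157) = 0.020009  (since 1−cos² = sin²).
ω* = 2 / (1 + 0.020009) = 2 / 1.020009 ≈ 1.96077.
At ω = 1.96077 every |λ(B_ω)| = ω−1, so ρ_SOR = 0.96077.

ω* = 1.96077, ρ_SOR = 0.96077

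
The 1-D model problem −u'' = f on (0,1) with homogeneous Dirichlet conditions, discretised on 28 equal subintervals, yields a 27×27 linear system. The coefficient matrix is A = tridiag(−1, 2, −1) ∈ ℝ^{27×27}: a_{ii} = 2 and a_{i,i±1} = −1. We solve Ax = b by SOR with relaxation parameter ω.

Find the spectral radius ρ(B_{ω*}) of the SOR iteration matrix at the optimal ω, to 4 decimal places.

B_J for the 27×27 system has eigenvalues cos(kπ/28); ρ_J = cos(π/28) = 0.9937.
root = sin(π/28) = 0.11196  (since 1−cos² = sin²).
[ω*] 2 ÷ (1 + 0.11196) = 2 ÷ 1.11196 = 1.7986.
ρ(B_{ω*}) = ω*−1 = 0.7986

ρ_SOR = 0.7986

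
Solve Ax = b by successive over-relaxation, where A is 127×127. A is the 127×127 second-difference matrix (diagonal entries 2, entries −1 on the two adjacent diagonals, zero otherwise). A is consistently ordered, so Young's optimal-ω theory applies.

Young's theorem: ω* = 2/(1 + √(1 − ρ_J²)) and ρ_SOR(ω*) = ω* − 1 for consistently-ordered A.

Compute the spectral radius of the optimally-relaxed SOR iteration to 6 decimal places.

[ρ_J] n=127: ρ(B_J) = cos(π/(n+1)) = cos(π/128) = 0.999699.
root = sin(π/128) = 0.0245412  (since 1−cos² = sin²).
Young: ω* = 2/(1+√(1−ρ_J²)) = 2/(1+0.0245412) = 2/1.0245412 = 1.952093.
and ρ(B_{ω*}) = 1.952093 − 1 = 0.952093.

ρ_SOR = 0.952093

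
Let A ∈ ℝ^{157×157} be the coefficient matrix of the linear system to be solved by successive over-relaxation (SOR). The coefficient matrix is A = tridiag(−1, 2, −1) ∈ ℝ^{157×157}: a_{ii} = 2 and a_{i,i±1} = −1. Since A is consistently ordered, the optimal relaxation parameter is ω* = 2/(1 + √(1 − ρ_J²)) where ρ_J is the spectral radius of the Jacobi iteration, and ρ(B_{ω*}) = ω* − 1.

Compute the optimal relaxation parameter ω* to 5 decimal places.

ω* = 1.96101

n=157: λ(B_J) = 1 − λ(A)/2 = cos(kπ/158); k=1 gives ρ_J = 0.99980.
√(1 − cos²(π/158)) = sin(π/158) ≈ 0.019882.
So ω* = 2/1.019882 = 1.96101 (Young).
At ω = 1.96101 every |λ(B_ω)| = ω−1, so ρ_SOR = 0.96101.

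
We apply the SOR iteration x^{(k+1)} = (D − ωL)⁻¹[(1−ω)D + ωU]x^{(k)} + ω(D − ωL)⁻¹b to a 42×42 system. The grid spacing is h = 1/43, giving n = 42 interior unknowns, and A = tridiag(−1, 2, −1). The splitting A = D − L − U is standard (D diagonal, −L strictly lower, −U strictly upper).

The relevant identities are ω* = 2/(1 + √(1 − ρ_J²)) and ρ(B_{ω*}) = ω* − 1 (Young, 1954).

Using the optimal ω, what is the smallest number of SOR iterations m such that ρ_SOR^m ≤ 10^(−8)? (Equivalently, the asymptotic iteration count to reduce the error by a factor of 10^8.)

m = 126

n=42: λ(B_J) = 1 − λ(A)/2 = cos(kπ/43); k=1 gives ρ_J = 0.9973323.
√(1−ρ_J²) = |sin(π/43)| = 0.0729953
[ω*] 2 ÷ (1 + 0.0729953) = 2 ÷ 1.0729953 = 1.8639411.
ρ(B_{ω*}) = ω*−1 = 0.8639411
For 8 digits: m = 8·ln10 / (−ln 0.8639411) = 18.4207/0.146251 = 125.953; round up → m = 126.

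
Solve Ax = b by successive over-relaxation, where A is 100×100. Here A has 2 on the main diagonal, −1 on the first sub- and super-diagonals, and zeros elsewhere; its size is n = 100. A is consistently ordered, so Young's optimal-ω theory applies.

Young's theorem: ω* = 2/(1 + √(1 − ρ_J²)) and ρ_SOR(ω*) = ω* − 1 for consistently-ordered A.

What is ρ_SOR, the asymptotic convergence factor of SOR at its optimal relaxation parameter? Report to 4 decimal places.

n=100: λ(B_J) = 1 − λ(A)/2 = cos(kπ/101); k=1 gives ρ_J = 0.9995.
root = sin(π/101) = 0.03110  (since 1−cos² = sin²).
ω* = 2 / (1 + 0.03110) = 2 / 1.03110 ≈ 1.9397.
and ρ(B_{ω*}) = 1.9397 − 1 = 0.9397.

ρ_SOR = 0.9397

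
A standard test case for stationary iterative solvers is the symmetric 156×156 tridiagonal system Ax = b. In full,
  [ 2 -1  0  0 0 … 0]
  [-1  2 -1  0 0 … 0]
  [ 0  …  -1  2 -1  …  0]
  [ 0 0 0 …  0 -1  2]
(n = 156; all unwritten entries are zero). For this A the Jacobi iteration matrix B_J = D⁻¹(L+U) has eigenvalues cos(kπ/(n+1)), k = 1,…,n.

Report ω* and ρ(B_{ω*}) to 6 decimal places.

spectrum of D⁻¹(L+U) = {cos(kπ/157) : 1≤k≤156}; ρ_J = cos(π/157) = 0.999800.
√(1−ρ_J²) = |sin(π/157)| = 0.0200088
Then 2/(1+√(1−ρ_J²)) = 2/(1+0.0200088); ω* = 2/1.0200088 = 1.960767.
ρ_SOR = ω* − 1 = 1.960767 − 1 = 0.960767.

ω* = 1.960767, ρ_SOR = 0.960767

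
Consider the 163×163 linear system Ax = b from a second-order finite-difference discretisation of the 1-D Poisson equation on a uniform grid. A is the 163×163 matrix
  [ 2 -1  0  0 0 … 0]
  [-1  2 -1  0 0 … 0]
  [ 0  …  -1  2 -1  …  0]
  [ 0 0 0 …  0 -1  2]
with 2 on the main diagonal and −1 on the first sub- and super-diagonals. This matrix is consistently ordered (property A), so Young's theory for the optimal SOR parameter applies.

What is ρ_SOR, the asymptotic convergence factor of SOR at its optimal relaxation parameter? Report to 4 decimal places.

[ρ_J] n=163: ρ(B_J) = cos(π/(n+1)) = cos(π/164) = 0.9998.
1 − cos²(π/164) = sin²(π/164) ⇒ √(1−ρ_J²) = sin(π/164) = 0.01915.
Then 2/(1+√(1−ρ_J²)) = 2/(1+0.01915); ω* = 2/1.01915 = 1.9624.
ρ_SOR = ω* − 1 ≈ 0.9624.

ρ_SOR = 0.9624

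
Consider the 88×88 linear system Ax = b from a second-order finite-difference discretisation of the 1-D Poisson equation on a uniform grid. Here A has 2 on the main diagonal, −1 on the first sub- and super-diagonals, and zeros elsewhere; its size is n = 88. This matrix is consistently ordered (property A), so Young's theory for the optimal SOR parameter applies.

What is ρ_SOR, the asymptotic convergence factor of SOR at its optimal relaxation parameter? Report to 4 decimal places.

n=88: λ(B_J) = 1 − λ(A)/2 = cos(kπ/89); k=1 gives ρ_J = 0.9994.
√(1−ρ_J²) simplifies to sin(π/89) = 0.03529.
ω* = 2/(1 + 0.03529) = 2/1.03529 = 1.9318.
At ω = 1.9318 every |λ(B_ω)| = ω−1, so ρ_SOR = 0.9318.

ρ_SOR = 0.9318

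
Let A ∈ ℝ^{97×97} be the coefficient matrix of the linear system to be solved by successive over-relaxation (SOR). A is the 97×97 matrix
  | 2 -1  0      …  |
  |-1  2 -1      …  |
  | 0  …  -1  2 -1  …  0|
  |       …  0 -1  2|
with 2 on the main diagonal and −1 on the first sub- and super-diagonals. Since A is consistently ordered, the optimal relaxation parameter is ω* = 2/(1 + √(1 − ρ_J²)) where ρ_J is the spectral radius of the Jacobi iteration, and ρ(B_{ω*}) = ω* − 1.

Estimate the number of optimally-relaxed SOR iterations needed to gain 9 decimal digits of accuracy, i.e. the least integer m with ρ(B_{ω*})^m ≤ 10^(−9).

½·tridiag(1,0,1) at n=97: λ_k = cos(kπ/98); max |λ| at k=1 ⇒ ρ_J = cos(π/98) ≈ 0.9994862.
root = sin(π/98) = 0.0320516  (since 1−cos² = sin²).
[ω*] 2 ÷ (1 + 0.0320516) = 2 ÷ 1.0320516 = 1.9378876.
At ω = 1.9378876 every |λ(B_ω)| = ω−1, so ρ_SOR = 0.9378876.
(0.9378876)^m ≤ 10^{−9}  ⇒  m·ln(0.9378876) ≤ −9·ln10  ⇒  m ≥ 323.169  ⇒  m = 324

m = 324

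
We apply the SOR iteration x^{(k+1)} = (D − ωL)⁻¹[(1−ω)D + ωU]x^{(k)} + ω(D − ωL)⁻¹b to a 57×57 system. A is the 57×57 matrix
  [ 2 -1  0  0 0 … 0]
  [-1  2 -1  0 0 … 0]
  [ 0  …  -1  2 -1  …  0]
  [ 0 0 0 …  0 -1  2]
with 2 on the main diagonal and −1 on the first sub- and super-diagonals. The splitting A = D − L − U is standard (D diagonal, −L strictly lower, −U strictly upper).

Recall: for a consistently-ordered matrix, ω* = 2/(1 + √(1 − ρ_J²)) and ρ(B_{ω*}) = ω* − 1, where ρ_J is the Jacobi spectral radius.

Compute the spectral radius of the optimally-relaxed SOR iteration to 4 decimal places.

spectrum of D⁻¹(L+U) = {cos(kπ/58) : 1≤k≤57}; ρ_J = cos(π/58) = 0.9985.
√(1−ρ_J²) = |sin(π/58)| = 0.05414
Then 2/(1+√(1−ρ_J²)) = 2/(1+0.05414); ω* = 2/1.05414 = 1.8973.
At ω = 1.8973 every |λ(B_ω)| = ω−1, so ρ_SOR = 0.8973.

ρ_SOR = 0.8973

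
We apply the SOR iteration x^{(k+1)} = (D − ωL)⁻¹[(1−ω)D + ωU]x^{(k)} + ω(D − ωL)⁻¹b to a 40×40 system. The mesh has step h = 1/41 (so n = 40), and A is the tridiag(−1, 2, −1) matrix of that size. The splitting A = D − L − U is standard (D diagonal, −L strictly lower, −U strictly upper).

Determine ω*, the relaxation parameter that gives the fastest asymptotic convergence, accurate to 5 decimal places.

[ρ_J] n=40: ρ(B_J) = cos(π/(n+1)) = cos(π/41) = 0.99707.
√(1−ρ_J²) simplifies to sin(π/41) = 0.076549.
ω* = 2/(1 + 0.076549) = 2/1.076549 = 1.85779.
ρ(B_{ω*}) = ω*−1 = 0.85779

ω* = 1.85779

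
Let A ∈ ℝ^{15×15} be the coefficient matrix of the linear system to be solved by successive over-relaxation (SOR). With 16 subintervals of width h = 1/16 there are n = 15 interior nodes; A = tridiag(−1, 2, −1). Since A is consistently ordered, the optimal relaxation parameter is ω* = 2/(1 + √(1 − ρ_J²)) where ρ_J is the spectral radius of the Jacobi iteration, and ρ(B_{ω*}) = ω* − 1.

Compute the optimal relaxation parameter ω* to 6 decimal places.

ρ_J = max_k |cos(kπ/16)| = cos(π/16) = 0.980785
root = sin(π/16) = 0.1950903  (since 1−cos² = sin²).
ω* = 2/(1 + 0.1950903) = 2/1.1950903 = 1.673514.
ρ_SOR = ω* − 1 ≈ 0.673514.

ω* = 1.673514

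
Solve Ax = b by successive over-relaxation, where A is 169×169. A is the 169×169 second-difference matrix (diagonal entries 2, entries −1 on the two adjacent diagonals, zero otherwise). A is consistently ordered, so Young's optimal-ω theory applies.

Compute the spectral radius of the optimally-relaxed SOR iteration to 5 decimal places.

B_J for the 169×169 system has eigenvalues cos(kπ/170); ρ_J = cos(π/170) = 0.99983.
√(1−ρ_J²) simplifies to sin(π/170) = 0.018479.
Then 2/(1+√(1−ρ_J²)) = 2/(1+0.018479); ω* = 2/1.018479 = 1.96371.
ρ_SOR = ω* − 1 ≈ 0.96371.

ρ_SOR = 0.96371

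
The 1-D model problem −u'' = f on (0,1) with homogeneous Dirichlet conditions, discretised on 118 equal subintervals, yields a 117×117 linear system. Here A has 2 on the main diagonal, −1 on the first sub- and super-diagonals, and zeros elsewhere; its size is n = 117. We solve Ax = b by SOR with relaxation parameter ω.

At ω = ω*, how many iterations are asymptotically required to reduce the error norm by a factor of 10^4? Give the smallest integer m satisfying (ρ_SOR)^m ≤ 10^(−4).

m = 173

½·tridiag(1,0,1) at n=117: λ_k = cos(kπ/118); max |λ| at k=1 ⇒ ρ_J = cos(π/118) ≈ 0.9996456.
√(1−ρ_J²) simplifies to sin(π/118) = 0.0266205.
ω* = 2 / (1 + 0.0266205) = 2 / 1.0266205 ≈ 1.9481396.
[ρ_SOR] ω* − 1 = 0.9481396.
Need (0.9481396)^m ≤ 10^(−4): m ≥ 4·ln10/|ln 0.9481396| = 9.21034/0.0532535 = 172.953 ⇒ m = 173.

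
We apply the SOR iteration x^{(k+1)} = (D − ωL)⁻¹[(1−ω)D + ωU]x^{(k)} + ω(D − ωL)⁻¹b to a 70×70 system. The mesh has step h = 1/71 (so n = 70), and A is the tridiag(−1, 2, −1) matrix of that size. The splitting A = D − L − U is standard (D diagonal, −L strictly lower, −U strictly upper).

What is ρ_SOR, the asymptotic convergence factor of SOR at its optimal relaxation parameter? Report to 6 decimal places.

[ρ_J] n=70: ρ(B_J) = cos(π/(n+1)) = cos(π/71) = 0.999021.
√(1 − cos²(π/71)) = sin(π/71) ≈ 0.0442333.
Young: ω* = 2/(1+√(1−ρ_J²)) = 2/(1+0.0442333) = 2/1.0442333 = 1.915281.
and ρ(B_{ω*}) = 1.915281 − 1 = 0.915281.

ρ_SOR = 0.915281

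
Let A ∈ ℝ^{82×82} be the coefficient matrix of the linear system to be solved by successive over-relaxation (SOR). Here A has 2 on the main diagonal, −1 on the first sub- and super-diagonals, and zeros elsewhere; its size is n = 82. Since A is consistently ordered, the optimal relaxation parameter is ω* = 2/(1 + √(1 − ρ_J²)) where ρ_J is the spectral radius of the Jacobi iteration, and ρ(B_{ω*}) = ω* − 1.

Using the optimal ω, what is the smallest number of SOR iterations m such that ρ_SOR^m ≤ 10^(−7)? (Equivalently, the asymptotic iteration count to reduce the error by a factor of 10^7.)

B_J for the 82×82 system has eigenvalues cos(kπ/83); ρ_J = cos(π/83) = 0.9992838.
√(1−ρ_J²) = |sin(π/83)| = 0.0378415
So ω* = 2/1.0378415 = 1.9270765 (Young).
and ρ(B_{ω*}) = 1.9270765 − 1 = 0.9270765.
Need (0.9270765)^m ≤ 10^(−7): m ≥ 7·ln10/|ln 0.9270765| = 16.1181/0.0757192 = 212.867 ⇒ m = 213.

m = 213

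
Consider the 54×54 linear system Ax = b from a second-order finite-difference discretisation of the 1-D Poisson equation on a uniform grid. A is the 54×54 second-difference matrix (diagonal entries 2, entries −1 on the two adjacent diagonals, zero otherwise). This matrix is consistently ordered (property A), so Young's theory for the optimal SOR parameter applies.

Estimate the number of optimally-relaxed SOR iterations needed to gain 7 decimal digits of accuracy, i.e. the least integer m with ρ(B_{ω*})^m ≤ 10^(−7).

m = 142

½·tridiag(1,0,1) at n=54: λ_k = cos(kπ/55); max |λ| at k=1 ⇒ ρ_J = cos(π/55) ≈ 0.9983691.
√(1−ρ_J²) = |sin(π/55)| = 0.0570888
ω* = 2/(1 + 0.0570888) = 2/1.0570888 = 1.8919886.
ρ(B_{ω*}) = ω*−1 = 0.8919886
Need (0.8919886)^m ≤ 10^(−7): m ≥ 7·ln10/|ln 0.8919886| = 16.1181/0.114302 = 141.013 ⇒ m = 142.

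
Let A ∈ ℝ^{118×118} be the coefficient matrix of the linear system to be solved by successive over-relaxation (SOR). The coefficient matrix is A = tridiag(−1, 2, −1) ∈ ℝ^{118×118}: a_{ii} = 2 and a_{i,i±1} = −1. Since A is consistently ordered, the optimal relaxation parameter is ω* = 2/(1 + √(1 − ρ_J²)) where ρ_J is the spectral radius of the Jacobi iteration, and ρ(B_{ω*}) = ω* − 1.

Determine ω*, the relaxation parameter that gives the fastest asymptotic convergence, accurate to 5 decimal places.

n=118: λ(B_J) = 1 − λ(A)/2 = cos(kπ/119); k=1 gives ρ_J = 0.99965.
√(1−ρ_J²) simplifies to sin(π/119) = 0.026397.
ω* = 2/(1+0.026397) = 1.94856
ρ_SOR = ω* − 1 ≈ 0.94856.

ω* = 1.94856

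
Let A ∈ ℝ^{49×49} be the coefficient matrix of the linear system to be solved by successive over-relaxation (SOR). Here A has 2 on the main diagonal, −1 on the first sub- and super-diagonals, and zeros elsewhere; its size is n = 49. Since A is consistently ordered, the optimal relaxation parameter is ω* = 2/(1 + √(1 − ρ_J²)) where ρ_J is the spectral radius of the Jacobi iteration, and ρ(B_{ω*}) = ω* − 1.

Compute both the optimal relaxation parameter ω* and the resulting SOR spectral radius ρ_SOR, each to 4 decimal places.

ω* = 1.8818, ρ_SOR = 0.8818

ρ_J = max_k |cos(kπ/50)| = cos(π/50) = 0.9980
√(1−ρ_J²) = |sin(π/50)| = 0.06279
ω* = 2/(1+0.06279) = 1.8818
At ω = 1.8818 every |λ(B_ω)| = ω−1, so ρ_SOR = 0.8818.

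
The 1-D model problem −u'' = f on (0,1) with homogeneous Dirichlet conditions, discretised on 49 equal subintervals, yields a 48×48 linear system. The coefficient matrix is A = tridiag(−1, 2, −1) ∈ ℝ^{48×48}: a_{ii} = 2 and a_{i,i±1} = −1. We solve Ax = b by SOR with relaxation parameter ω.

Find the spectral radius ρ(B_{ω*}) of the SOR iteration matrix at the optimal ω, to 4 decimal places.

With n=48, ρ(Jacobi) = cos(π/49) = 0.9979.
√(1 − cos²(π/49)) = sin(π/49) ≈ 0.06407.
Then 2/(1+√(1−ρ_J²)) = 2/(1+0.06407); ω* = 2/1.06407 = 1.8796.
At ω = 1.8796 every |λ(B_ω)| = ω−1, so ρ_SOR = 0.8796.

ρ_SOR = 0.8796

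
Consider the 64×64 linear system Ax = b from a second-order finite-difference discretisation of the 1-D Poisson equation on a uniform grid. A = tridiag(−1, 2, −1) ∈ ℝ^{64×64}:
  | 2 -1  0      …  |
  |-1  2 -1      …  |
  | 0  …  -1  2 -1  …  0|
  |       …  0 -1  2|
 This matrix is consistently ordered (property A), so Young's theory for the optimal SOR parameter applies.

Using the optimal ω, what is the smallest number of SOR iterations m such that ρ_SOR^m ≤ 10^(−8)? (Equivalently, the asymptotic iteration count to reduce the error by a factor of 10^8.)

m = 191

ρ_J = max_k |cos(kπ/65)| = cos(π/65) = 0.9988322
root = sin(π/65) = 0.0483134  (since 1−cos² = sin²).
[ω*] 2 ÷ (1 + 0.0483134) = 2 ÷ 1.0483134 = 1.9078264.
At ω = 1.9078264 every |λ(B_ω)| = ω−1, so ρ_SOR = 0.9078264.
Need (0.9078264)^m ≤ 10^(−8): m ≥ 8·ln10/|ln 0.9078264| = 18.4207/0.0967021 = 190.489 ⇒ m = 191.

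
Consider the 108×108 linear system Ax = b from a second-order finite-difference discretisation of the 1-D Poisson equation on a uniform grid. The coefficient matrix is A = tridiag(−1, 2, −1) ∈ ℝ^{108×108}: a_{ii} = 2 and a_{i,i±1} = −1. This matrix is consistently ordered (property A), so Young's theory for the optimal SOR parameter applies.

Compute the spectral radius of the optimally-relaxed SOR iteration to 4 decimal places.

[ρ_J] n=108: ρ(B_J) = cos(π/(n+1)) = cos(π/109) = 0.9996.
√(1−ρ_J²) = |sin(π/109)| = 0.02882
[ω*] 2 ÷ (1 + 0.02882) = 2 ÷ 1.02882 = 1.9440.
Hence ρ(B_{ω*}) = 1.9440 − 1 = 0.9440.

ρ_SOR = 0.9440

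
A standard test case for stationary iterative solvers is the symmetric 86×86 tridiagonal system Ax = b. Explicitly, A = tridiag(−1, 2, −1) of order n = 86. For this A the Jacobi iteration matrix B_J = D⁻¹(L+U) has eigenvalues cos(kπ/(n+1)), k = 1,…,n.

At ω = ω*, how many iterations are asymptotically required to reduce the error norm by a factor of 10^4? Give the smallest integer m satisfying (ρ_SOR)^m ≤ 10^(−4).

m = 128

[ρ_J] n=86: ρ(B_J) = cos(π/(n+1)) = cos(π/87) = 0.9993481.
root = sin(π/87) = 0.0361024  (since 1−cos² = sin²).
[ω*] 2 ÷ (1 + 0.0361024) = 2 ÷ 1.0361024 = 1.9303111.
and ρ(B_{ω*}) = 1.9303111 − 1 = 0.9303111.
Need (0.9303111)^m ≤ 10^(−4): m ≥ 4·ln10/|ln 0.9303111| = 9.21034/0.0722362 = 127.503 ⇒ m = 128.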